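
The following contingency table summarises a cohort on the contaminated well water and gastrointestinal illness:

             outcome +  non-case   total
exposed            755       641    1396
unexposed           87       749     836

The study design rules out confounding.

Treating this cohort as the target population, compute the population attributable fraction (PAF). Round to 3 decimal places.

PAF ≈ 0.724

p₁ = P(outcome | exposed) = 755/1396 = 0.54083
p₀ = P(outcome | unexposed) = 87/836 = 0.10407
Exposure prevalence π = 1396/2232 = 0.62545; overall risk P(Y=1) = 0.37724.
Under exogeneity, PAF = [P(Y=1) − p₀]/P(Y=1).
PAF = (0.37724 − 0.10407) / 0.37724 ≈ 0.7241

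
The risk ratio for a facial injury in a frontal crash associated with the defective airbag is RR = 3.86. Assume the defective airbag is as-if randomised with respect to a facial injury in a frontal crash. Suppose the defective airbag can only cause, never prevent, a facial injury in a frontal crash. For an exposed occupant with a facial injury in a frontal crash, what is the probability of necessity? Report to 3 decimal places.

Under exogeneity and monotonicity, PN = (RR − 1) / RR = 1 − 1/RR.
PN = (3.86 − 1) / 3.86 = 2.86 / 3.86 ≈ 0.7409

PN ≈ 0.741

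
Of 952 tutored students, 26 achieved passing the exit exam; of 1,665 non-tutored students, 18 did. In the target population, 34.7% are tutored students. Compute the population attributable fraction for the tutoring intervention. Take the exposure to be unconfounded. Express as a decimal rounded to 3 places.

PAF ≈ 0.346

p₁ = P(outcome | exposed) = 26/952 = 0.027311
p₀ = P(outcome | unexposed) = 18/1665 = 0.010811
Overall risk P(Y=1) = π·p₁ + (1−π)·p₀ = 0.347×0.027311 + 0.653×0.010811 = 0.016536.
Under exogeneity, PAF = [P(Y=1) − p₀] / P(Y=1).
PAF = (0.016536 − 0.010811) / 0.016536 ≈ 0.3462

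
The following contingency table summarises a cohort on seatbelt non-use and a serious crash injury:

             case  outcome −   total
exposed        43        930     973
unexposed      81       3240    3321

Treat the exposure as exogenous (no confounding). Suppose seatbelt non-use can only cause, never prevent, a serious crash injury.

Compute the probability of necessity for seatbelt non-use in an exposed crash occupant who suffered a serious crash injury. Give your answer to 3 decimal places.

p₁ = P(outcome | exposed) = 43/973 = 0.044193
p₀ = P(outcome | unexposed) = 81/3321 = 0.02439
Under exogeneity and monotonicity, PN = (p₁ − p₀)/p₁.
PN = (0.044193 − 0.02439) / 0.044193 ≈ 0.4481

PN ≈ 0.448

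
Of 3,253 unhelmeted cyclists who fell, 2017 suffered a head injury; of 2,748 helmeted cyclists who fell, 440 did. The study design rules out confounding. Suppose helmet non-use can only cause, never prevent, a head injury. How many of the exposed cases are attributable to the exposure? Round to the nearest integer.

p₁ = P(outcome | exposed) = 2017/3253 = 0.62004
p₀ = P(outcome | unexposed) = 440/2748 = 0.16012
PN = (p₁ − p₀)/p₁ = (0.62004 − 0.16012) / 0.62004 ≈ 0.74177.
Attributable cases ≈ PN × (exposed cases) = 0.74177 × 2017 ≈ 1496.14.

about 1496 cases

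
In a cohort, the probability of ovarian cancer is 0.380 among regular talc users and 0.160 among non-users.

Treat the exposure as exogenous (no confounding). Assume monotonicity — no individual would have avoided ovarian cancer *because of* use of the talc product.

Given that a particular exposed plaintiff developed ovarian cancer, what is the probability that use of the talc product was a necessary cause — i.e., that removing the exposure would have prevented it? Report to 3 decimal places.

PN ≈ 0.579

Let p₁ = 0.38, p₀ = 0.16.
Under exogeneity and monotonicity, PN = (p₁ − p₀) / p₁.
PN = (0.38 − 0.16) / 0.38 = 0.22 / 0.38 ≈ 0.5789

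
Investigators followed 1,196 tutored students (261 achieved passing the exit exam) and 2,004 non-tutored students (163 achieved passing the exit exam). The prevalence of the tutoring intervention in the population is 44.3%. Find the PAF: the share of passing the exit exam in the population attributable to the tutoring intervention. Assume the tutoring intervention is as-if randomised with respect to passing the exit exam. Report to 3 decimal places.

PAF ≈ 0.427

p₁ = P(outcome | exposed) = 261/1196 = 0.21823
p₀ = P(outcome | unexposed) = 163/2004 = 0.081337
Overall risk P(Y=1) = π·p₁ + (1−π)·p₀ = 0.443×0.21823 + 0.557×0.081337 = 0.14198.
Under exogeneity, PAF = [P(Y=1) − p₀] / P(Y=1).
PAF = (0.14198 − 0.081337) / 0.14198 ≈ 0.4271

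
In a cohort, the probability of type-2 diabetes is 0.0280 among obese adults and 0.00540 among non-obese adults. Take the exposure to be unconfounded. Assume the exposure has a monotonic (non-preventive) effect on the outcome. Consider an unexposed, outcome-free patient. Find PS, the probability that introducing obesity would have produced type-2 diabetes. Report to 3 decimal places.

PS ≈ 0.023

Let p₁ = 0.028, p₀ = 0.0054.
Under exogeneity and monotonicity, PS = (p₁ − p₀) / (1 − p₀).
PS = (0.028 − 0.0054) / (1 − 0.0054) = 0.0226 / 0.9946 ≈ 0.0227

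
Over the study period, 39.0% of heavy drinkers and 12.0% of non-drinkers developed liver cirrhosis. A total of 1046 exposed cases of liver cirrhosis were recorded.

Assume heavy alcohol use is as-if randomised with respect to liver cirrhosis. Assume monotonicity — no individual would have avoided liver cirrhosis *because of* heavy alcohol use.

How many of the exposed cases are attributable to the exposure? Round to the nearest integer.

p₁ = 0.39, p₀ = 0.12.
PN = (p₁ − p₀)/p₁ = (0.39 − 0.12) / 0.39 ≈ 0.69231.
Attributable cases ≈ PN × (exposed cases) = 0.69231 × 1046 ≈ 724.15.

about 724 cases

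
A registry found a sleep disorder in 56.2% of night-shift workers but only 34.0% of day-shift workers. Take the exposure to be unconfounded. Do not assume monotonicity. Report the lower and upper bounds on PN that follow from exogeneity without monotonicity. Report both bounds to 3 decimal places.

0.395 ≤ PN ≤ 1.000

p₁ = 0.562, p₀ = 0.34.
Under exogeneity alone the bounds on PN are max{0,(p₁−p₀)/p₁} ≤ PN ≤ min{1,(1−p₀)/p₁}.
  lower = (p₁ − p₀)/p₁ = 0.222 / 0.562 ≈ 0.3950
  upper = min{1, (1 − p₀)/p₁} = 0.66 / 0.562 ≈ 1.1744 → capped at 1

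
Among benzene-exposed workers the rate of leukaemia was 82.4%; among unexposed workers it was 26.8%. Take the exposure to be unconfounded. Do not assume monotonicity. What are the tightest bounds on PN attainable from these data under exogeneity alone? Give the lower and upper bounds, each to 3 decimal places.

0.675 ≤ PN ≤ 0.888

p₁ = 0.824, p₀ = 0.268.
Under exogeneity alone the bounds on PN are max{0,(p₁−p₀)/p₁} ≤ PN ≤ min{1,(1−p₀)/p₁}.
  lower = (p₁ − p₀)/p₁ = 0.556 / 0.824 ≈ 0.6748
  upper = min{1, (1 − p₀)/p₁} = 0.732 / 0.824 ≈ 0.8883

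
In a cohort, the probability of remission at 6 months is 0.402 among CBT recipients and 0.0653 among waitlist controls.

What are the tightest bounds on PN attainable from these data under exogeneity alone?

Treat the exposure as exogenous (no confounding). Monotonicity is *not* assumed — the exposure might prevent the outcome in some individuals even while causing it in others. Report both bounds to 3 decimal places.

0.838 ≤ PN ≤ 1.000

Let p₁ = 0.402, p₀ = 0.0653.
Under exogeneity alone the bounds on PN are max{0,(p₁−p₀)/p₁} ≤ PN ≤ min{1,(1−p₀)/p₁}.
  lower = (p₁ − p₀)/p₁ = 0.3367 / 0.402 ≈ 0.8376
  upper = min{1, (1 − p₀)/p₁} = 0.9347 / 0.402 ≈ 2.3251 → capped at 1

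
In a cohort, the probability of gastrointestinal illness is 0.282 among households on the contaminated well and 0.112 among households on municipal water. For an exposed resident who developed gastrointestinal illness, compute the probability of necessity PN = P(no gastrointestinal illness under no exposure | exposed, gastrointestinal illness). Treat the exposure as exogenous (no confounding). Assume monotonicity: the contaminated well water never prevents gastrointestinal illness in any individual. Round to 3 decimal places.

PN ≈ 0.603

Let p₁ = 0.282, p₀ = 0.112.
Under exogeneity and monotonicity, PN = (p₁ − p₀) / p₁.
PN = (0.282 − 0.112) / 0.282 = 0.17 / 0.282 ≈ 0.6028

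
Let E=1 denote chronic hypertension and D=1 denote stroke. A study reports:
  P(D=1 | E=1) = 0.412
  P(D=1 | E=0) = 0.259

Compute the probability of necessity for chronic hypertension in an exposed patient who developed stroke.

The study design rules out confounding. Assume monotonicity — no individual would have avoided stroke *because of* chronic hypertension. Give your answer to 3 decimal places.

Let p₁ = 0.412, p₀ = 0.259.
Under exogeneity and monotonicity, PN = (p₁ − p₀) / p₁.
PN = (0.412 − 0.259) / 0.412 = 0.153 / 0.412 ≈ 0.3714

PN ≈ 0.371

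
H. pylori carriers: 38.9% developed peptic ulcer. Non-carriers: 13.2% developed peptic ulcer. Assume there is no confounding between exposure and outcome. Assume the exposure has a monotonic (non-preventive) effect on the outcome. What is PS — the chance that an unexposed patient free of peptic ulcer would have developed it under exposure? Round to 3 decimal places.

p₁ = 0.389, p₀ = 0.132.
Under exogeneity and monotonicity, PS = (p₁ − p₀) / (1 − p₀).
PS = (0.389 − 0.132) / (1 − 0.132) = 0.257 / 0.868 ≈ 0.2961

PS ≈ 0.296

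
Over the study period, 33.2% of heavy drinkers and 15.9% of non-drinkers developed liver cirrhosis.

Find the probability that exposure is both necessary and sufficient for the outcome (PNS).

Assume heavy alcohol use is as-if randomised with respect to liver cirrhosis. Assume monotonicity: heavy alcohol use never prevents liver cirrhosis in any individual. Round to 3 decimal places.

p₁ = 0.332, p₀ = 0.159.
Under exogeneity and monotonicity, PNS = p₁ − p₀.
PNS = 0.332 − 0.159 = 0.173

PNS ≈ 0.173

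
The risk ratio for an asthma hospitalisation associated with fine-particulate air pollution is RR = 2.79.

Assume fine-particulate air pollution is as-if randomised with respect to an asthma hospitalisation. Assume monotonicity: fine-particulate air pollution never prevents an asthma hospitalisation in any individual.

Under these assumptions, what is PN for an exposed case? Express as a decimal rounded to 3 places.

PN ≈ 0.642

Under exogeneity and monotonicity, PN = (RR − 1) / RR = 1 − 1/RR.
PN = (2.79 − 1) / 2.79 = 1.79 / 2.79 ≈ 0.6416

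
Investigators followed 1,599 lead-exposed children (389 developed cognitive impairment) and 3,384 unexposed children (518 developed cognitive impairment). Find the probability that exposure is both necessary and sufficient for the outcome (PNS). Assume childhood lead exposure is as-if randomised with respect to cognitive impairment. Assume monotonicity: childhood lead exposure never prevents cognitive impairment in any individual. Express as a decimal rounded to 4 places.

PNS ≈ 0.0902

p₁ = P(outcome | exposed) = 389/1599 = 0.24328
p₀ = P(outcome | unexposed) = 518/3384 = 0.15307
Under exogeneity and monotonicity, PNS = p₁ − p₀.
PNS = 0.24328 − 0.15307 = 0.090204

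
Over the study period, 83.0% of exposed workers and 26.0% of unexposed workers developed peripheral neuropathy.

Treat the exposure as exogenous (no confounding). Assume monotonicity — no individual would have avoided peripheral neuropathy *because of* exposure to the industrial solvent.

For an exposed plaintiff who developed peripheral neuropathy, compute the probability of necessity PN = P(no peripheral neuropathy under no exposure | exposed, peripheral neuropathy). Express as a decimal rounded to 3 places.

p₁ = 0.83, p₀ = 0.26.
Under exogeneity and monotonicity, PN = (p₁ − p₀) / p₁.
PN = (0.83 − 0.26) / 0.83 = 0.57 / 0.83 ≈ 0.6867

PN ≈ 0.687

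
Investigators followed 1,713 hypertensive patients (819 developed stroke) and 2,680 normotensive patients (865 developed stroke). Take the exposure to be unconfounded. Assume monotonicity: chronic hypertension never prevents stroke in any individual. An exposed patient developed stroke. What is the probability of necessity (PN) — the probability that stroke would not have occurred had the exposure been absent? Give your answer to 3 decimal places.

p₁ = P(outcome | exposed) = 819/1713 = 0.47811
p₀ = P(outcome | unexposed) = 865/2680 = 0.32276
Under exogeneity and monotonicity, PN = (p₁ − p₀) / p₁.
PN = (0.47811 − 0.32276) / 0.47811 = 0.15535 / 0.47811 ≈ 0.3249

PN ≈ 0.325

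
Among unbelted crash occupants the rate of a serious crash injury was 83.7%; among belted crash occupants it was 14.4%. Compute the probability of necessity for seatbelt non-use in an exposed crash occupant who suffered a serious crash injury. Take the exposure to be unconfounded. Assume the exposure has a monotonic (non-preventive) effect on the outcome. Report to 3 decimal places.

PN ≈ 0.828

p₁ = 0.837, p₀ = 0.144.
Under exogeneity and monotonicity, PN = (p₁ − p₀) / p₁.
PN = (0.837 − 0.144) / 0.837 = 0.693 / 0.837 ≈ 0.8280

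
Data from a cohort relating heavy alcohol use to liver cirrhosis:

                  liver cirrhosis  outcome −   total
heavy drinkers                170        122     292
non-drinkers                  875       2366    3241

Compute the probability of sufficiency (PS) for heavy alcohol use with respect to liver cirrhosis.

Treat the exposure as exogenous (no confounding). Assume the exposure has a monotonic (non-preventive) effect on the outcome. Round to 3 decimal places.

PS ≈ 0.428

p₁ = P(outcome | exposed) = 170/292 = 0.58219
p₀ = P(outcome | unexposed) = 875/3241 = 0.26998
Under exogeneity and monotonicity, PS = (p₁ − p₀) / (1 − p₀).
PS = (0.58219 − 0.26998) / (1 − 0.26998) = 0.31221 / 0.73002 ≈ 0.4277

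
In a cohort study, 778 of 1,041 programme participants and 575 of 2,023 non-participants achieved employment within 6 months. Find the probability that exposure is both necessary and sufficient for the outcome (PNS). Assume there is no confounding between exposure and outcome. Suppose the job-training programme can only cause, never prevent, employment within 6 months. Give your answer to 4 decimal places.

p₁ = P(outcome | exposed) = 778/1041 = 0.74736
p₀ = P(outcome | unexposed) = 575/2023 = 0.28423
Under exogeneity and monotonicity, PNS = p₁ − p₀.
PNS = 0.74736 − 0.28423 = 0.46313

PNS ≈ 0.4631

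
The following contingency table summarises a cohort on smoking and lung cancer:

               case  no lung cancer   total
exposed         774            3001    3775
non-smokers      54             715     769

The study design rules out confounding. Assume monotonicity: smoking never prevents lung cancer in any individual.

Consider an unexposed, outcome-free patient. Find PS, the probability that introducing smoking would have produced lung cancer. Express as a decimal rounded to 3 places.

p₁ = P(outcome | exposed) = 774/3775 = 0.20503
p₀ = P(outcome | unexposed) = 54/769 = 0.070221
Under exogeneity and monotonicity, PS = (p₁ − p₀) / (1 − p₀).
PS = (0.20503 − 0.070221) / (1 − 0.070221) = 0.13481 / 0.92978 ≈ 0.1450

PS ≈ 0.145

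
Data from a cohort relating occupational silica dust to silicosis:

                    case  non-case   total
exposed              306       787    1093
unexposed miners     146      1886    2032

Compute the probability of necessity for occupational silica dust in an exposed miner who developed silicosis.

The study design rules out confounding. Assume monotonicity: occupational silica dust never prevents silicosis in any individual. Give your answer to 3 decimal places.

p₁ = P(outcome | exposed) = 306/1093 = 0.27996
p₀ = P(outcome | unexposed) = 146/2032 = 0.07185
Under exogeneity and monotonicity, PN = (p₁ − p₀) / p₁.
PN = (0.27996 − 0.07185) / 0.27996 = 0.20811 / 0.27996 ≈ 0.7434

PN ≈ 0.743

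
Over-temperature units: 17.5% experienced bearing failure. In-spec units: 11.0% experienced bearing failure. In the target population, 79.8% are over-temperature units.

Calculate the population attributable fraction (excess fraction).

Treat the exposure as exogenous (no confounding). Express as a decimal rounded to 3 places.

PAF ≈ 0.320

p₁ = 0.175, p₀ = 0.11.
Overall risk P(Y=1) = π·p₁ + (1−π)·p₀ = 0.798×0.175 + 0.202×0.11 = 0.16187.
Under exogeneity, PAF = [P(Y=1) − p₀] / P(Y=1).
PAF = (0.16187 − 0.11) / 0.16187 ≈ 0.3204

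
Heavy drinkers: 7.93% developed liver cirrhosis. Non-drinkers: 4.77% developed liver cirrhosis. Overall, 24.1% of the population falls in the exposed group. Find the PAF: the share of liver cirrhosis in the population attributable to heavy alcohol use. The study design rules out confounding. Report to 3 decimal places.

PAF ≈ 0.138

p₁ = 0.0793, p₀ = 0.0477.
Overall risk P(Y=1) = π·p₁ + (1−π)·p₀ = 0.241×0.0793 + 0.759×0.0477 = 0.055316.
Under exogeneity, PAF = [P(Y=1) − p₀] / P(Y=1).
PAF = (0.055316 − 0.0477) / 0.055316 ≈ 0.1377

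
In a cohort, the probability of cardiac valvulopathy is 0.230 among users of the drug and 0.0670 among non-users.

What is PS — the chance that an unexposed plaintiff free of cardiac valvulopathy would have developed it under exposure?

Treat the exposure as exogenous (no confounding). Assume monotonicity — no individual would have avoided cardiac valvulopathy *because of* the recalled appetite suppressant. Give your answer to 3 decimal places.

Let p₁ = 0.23, p₀ = 0.067.
Under exogeneity and monotonicity, PS = (p₁ − p₀) / (1 − p₀).
PS = (0.23 − 0.067) / (1 − 0.067) = 0.163 / 0.933 ≈ 0.1747

PS ≈ 0.175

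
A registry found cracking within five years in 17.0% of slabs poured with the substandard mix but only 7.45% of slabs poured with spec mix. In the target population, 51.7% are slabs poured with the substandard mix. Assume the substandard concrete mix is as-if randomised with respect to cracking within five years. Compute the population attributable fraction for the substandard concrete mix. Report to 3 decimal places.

PAF ≈ 0.399

p₁ = 0.17, p₀ = 0.0745.
Overall risk P(Y=1) = π·p₁ + (1−π)·p₀ = 0.517×0.17 + 0.483×0.0745 = 0.12387.
Under exogeneity, PAF = [P(Y=1) − p₀] / P(Y=1).
PAF = (0.12387 − 0.0745) / 0.12387 ≈ 0.3986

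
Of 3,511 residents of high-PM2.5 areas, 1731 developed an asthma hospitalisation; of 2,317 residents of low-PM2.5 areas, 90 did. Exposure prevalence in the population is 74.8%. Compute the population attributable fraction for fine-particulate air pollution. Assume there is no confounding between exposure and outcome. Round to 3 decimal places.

p₁ = P(outcome | exposed) = 1731/3511 = 0.49302
p₀ = P(outcome | unexposed) = 90/2317 = 0.038843
Overall risk P(Y=1) = π·p₁ + (1−π)·p₀ = 0.748×0.49302 + 0.252×0.038843 = 0.37857.
Under exogeneity, PAF = [P(Y=1) − p₀] / P(Y=1).
PAF = (0.37857 − 0.038843) / 0.37857 ≈ 0.8974

PAF ≈ 0.897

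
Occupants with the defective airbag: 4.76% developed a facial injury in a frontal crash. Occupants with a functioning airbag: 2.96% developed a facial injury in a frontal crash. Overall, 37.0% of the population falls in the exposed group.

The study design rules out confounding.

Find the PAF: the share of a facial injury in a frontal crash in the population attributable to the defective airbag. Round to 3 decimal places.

p₁ = 0.0476, p₀ = 0.0296.
Overall risk P(Y=1) = π·p₁ + (1−π)·p₀ = 0.37×0.0476 + 0.63×0.0296 = 0.03626.
Under exogeneity, PAF = [P(Y=1) − p₀] / P(Y=1).
PAF = (0.03626 − 0.0296) / 0.03626 ≈ 0.1837

PAF ≈ 0.184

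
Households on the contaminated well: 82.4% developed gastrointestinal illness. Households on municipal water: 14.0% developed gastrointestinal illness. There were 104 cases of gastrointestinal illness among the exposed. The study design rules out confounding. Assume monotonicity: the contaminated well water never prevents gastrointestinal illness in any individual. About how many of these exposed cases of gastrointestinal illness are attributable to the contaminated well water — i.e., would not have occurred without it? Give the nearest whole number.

about 86 cases

p₁ = 0.824, p₀ = 0.14.
PN = (p₁ − p₀)/p₁ = (0.824 − 0.14) / 0.824 ≈ 0.83010.
Attributable cases ≈ PN × (exposed cases) = 0.83010 × 104 ≈ 86.33.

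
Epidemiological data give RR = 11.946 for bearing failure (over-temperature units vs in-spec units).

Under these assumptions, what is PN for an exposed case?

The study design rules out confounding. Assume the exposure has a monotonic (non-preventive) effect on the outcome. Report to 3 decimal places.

Under exogeneity and monotonicity, PN = (RR − 1) / RR = 1 − 1/RR.
PN = (11.946 − 1) / 11.946 = 10.95 / 11.946 ≈ 0.9163

PN ≈ 0.916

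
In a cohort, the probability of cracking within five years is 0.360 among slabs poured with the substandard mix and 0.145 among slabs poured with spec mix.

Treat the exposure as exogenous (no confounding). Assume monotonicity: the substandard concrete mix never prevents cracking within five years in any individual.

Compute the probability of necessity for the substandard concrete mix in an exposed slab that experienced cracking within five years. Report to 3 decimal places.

PN ≈ 0.597

Let p₁ = 0.36, p₀ = 0.145.
Under exogeneity and monotonicity, PN = (p₁ − p₀) / p₁.
PN = (0.36 − 0.145) / 0.36 = 0.215 / 0.36 ≈ 0.5972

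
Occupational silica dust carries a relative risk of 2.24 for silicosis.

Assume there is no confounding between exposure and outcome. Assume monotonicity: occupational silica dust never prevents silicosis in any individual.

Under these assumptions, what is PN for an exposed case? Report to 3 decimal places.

PN ≈ 0.554

Under exogeneity and monotonicity, PN = (RR − 1) / RR = 1 − 1/RR.
PN = (2.24 − 1) / 2.24 = 1.24 / 2.24 ≈ 0.5536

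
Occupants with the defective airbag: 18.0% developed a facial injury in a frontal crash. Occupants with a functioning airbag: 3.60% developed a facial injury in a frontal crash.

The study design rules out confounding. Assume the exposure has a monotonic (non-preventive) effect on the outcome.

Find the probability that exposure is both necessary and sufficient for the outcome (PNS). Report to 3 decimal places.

PNS ≈ 0.144

p₁ = 0.18, p₀ = 0.036.
Under exogeneity and monotonicity, PNS = p₁ − p₀.
PNS = 0.18 − 0.036 = 0.144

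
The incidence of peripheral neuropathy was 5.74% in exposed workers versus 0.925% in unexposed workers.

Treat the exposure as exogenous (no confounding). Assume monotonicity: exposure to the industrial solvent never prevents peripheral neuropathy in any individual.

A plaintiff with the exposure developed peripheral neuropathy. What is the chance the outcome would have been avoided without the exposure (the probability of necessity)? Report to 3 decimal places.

PN ≈ 0.839

p₁ = 0.0574, p₀ = 0.00925.
Under exogeneity and monotonicity, PN = (p₁ − p₀) / p₁.
PN = (0.0574 − 0.00925) / 0.0574 = 0.04815 / 0.0574 ≈ 0.8389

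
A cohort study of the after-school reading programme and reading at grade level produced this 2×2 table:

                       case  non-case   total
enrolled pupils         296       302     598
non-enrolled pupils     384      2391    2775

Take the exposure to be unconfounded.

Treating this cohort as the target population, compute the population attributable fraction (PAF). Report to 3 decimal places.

p₁ = P(outcome | exposed) = 296/598 = 0.49498
p₀ = P(outcome | unexposed) = 384/2775 = 0.13838
Exposure prevalence π = 598/3373 = 0.17729; overall risk P(Y=1) = 0.2016.
Under exogeneity, PAF = [P(Y=1) − p₀]/P(Y=1).
PAF = (0.2016 − 0.13838) / 0.2016 ≈ 0.3136

PAF ≈ 0.314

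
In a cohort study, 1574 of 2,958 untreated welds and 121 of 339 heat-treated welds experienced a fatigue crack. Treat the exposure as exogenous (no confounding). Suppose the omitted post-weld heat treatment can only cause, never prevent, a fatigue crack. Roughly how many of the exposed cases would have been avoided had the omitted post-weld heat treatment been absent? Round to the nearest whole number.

about 518 cases

p₁ = P(outcome | exposed) = 1574/2958 = 0.53212
p₀ = P(outcome | unexposed) = 121/339 = 0.35693
PN = (p₁ − p₀)/p₁ = (0.53212 − 0.35693) / 0.53212 ≈ 0.32922.
Attributable cases ≈ PN × (exposed cases) = 0.32922 × 1574 ≈ 518.19.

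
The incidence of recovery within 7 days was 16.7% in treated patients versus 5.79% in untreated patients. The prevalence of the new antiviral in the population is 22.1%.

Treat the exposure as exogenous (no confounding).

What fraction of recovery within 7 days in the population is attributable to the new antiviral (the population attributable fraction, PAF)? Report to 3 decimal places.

PAF ≈ 0.294

p₁ = 0.167, p₀ = 0.0579.
Overall risk P(Y=1) = π·p₁ + (1−π)·p₀ = 0.221×0.167 + 0.779×0.0579 = 0.082011.
Under exogeneity, PAF = [P(Y=1) − p₀] / P(Y=1).
PAF = (0.082011 − 0.0579) / 0.082011 ≈ 0.2940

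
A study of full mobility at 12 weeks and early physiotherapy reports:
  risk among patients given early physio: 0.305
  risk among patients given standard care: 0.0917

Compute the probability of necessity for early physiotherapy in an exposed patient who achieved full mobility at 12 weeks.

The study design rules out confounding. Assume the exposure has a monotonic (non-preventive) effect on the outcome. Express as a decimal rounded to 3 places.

PN ≈ 0.699

Let p₁ = 0.305, p₀ = 0.0917.
Under exogeneity and monotonicity, PN = (p₁ − p₀) / p₁.
PN = (0.305 − 0.0917) / 0.305 = 0.2133 / 0.305 ≈ 0.6993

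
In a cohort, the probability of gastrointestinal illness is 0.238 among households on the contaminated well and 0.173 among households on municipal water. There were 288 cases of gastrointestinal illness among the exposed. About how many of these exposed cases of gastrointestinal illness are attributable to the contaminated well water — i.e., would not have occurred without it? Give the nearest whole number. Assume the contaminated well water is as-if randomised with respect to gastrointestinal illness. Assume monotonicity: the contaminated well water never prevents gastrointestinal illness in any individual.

Let p₁ = 0.238, p₀ = 0.173.
PN = (p₁ − p₀)/p₁ = (0.238 − 0.173) / 0.238 ≈ 0.27311.
Attributable cases ≈ PN × (exposed cases) = 0.27311 × 288 ≈ 78.66.

about 79 cases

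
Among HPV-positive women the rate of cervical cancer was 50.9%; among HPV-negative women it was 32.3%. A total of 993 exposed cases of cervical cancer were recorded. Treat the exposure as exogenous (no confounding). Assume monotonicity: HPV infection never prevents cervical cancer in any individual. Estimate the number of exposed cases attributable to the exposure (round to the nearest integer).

p₁ = 0.509, p₀ = 0.323.
PN = (p₁ − p₀)/p₁ = (0.509 − 0.323) / 0.509 ≈ 0.36542.
Attributable cases ≈ PN × (exposed cases) = 0.36542 × 993 ≈ 362.86.

about 363 cases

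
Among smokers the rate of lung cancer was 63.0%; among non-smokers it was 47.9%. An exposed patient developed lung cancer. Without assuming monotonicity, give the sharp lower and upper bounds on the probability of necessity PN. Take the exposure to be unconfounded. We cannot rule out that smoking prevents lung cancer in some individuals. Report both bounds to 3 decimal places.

0.240 ≤ PN ≤ 0.827

p₁ = 0.63, p₀ = 0.479.
Under exogeneity alone the bounds on PN are max{0,(p₁−p₀)/p₁} ≤ PN ≤ min{1,(1−p₀)/p₁}.
  lower = (p₁ − p₀)/p₁ = 0.151 / 0.63 ≈ 0.2397
  upper = min{1, (1 − p₀)/p₁} = 0.521 / 0.63 ≈ 0.8270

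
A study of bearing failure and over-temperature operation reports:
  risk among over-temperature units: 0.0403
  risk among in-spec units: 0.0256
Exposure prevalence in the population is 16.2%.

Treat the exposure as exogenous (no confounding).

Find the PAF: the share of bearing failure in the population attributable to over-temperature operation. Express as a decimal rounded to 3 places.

PAF ≈ 0.085

Let p₁ = 0.0403, p₀ = 0.0256.
Overall risk P(Y=1) = π·p₁ + (1−π)·p₀ = 0.162×0.0403 + 0.838×0.0256 = 0.027981.
Under exogeneity, PAF = [P(Y=1) − p₀] / P(Y=1).
PAF = (0.027981 − 0.0256) / 0.027981 ≈ 0.0851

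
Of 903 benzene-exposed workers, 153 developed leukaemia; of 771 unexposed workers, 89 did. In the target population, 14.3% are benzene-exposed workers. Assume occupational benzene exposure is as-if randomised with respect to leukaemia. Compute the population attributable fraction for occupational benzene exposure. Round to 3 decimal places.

PAF ≈ 0.063

p₁ = P(outcome | exposed) = 153/903 = 0.16944
p₀ = P(outcome | unexposed) = 89/771 = 0.11543
Overall risk P(Y=1) = π·p₁ + (1−π)·p₀ = 0.143×0.16944 + 0.857×0.11543 = 0.12316.
Under exogeneity, PAF = [P(Y=1) − p₀] / P(Y=1).
PAF = (0.12316 − 0.11543) / 0.12316 ≈ 0.0627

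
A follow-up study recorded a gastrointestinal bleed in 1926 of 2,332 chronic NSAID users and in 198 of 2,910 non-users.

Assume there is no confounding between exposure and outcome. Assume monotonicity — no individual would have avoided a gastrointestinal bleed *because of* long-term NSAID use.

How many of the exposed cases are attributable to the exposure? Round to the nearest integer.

p₁ = P(outcome | exposed) = 1926/2332 = 0.8259
p₀ = P(outcome | unexposed) = 198/2910 = 0.068041
PN = (p₁ − p₀)/p₁ = (0.8259 − 0.068041) / 0.8259 ≈ 0.91762.
Attributable cases ≈ PN × (exposed cases) = 0.91762 × 1926 ≈ 1767.33.

about 1767 cases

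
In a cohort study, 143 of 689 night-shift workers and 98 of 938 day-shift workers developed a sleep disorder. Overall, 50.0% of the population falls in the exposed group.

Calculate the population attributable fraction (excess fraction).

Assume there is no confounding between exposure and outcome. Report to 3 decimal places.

PAF ≈ 0.330

p₁ = P(outcome | exposed) = 143/689 = 0.20755
p₀ = P(outcome | unexposed) = 98/938 = 0.10448
Overall risk P(Y=1) = π·p₁ + (1−π)·p₀ = 0.5×0.20755 + 0.5×0.10448 = 0.15601.
Under exogeneity, PAF = [P(Y=1) − p₀] / P(Y=1).
PAF = (0.15601 − 0.10448) / 0.15601 ≈ 0.3303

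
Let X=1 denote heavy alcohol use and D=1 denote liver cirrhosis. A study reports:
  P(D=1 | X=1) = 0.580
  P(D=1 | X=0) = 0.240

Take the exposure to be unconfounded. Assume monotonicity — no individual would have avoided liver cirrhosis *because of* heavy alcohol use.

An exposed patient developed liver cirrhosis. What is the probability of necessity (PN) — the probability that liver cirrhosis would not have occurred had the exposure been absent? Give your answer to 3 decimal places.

PN ≈ 0.586

Let p₁ = 0.58, p₀ = 0.24.
Under exogeneity and monotonicity, PN = (p₁ − p₀) / p₁.
PN = (0.58 − 0.24) / 0.58 = 0.34 / 0.58 ≈ 0.5862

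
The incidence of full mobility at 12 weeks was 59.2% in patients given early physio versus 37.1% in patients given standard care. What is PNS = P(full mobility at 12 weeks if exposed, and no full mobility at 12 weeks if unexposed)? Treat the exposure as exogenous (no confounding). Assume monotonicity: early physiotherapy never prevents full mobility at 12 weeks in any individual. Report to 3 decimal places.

PNS ≈ 0.221

p₁ = 0.592, p₀ = 0.371.
Under exogeneity and monotonicity, PNS = p₁ − p₀.
PNS = 0.592 − 0.371 = 0.221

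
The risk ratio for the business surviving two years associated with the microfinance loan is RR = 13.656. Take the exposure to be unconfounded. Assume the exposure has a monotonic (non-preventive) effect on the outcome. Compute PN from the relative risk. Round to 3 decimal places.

PN ≈ 0.927

Under exogeneity and monotonicity, PN = (RR − 1) / RR = 1 − 1/RR.
PN = (13.656 − 1) / 13.656 = 12.66 / 13.656 ≈ 0.9268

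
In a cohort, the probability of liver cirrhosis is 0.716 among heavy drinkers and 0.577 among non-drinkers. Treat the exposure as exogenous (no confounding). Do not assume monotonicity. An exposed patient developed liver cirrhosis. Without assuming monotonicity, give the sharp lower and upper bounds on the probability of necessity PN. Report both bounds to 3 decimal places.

0.194 ≤ PN ≤ 0.591

Let p₁ = 0.716, p₀ = 0.577.
Under exogeneity alone the bounds on PN are max{0,(p₁−p₀)/p₁} ≤ PN ≤ min{1,(1−p₀)/p₁}.
  lower = (p₁ − p₀)/p₁ = 0.139 / 0.716 ≈ 0.1941
  upper = min{1, (1 − p₀)/p₁} = 0.423 / 0.716 ≈ 0.5908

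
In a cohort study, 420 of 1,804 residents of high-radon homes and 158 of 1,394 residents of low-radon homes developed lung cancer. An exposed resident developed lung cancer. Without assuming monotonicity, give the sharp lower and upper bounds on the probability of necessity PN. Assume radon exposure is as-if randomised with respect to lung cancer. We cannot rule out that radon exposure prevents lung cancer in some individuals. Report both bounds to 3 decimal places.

0.513 ≤ PN ≤ 1.000

p₁ = P(outcome | exposed) = 420/1804 = 0.23282
p₀ = P(outcome | unexposed) = 158/1394 = 0.11334
Under exogeneity alone the bounds on PN are max{0,(p₁−p₀)/p₁} ≤ PN ≤ min{1,(1−p₀)/p₁}.
  lower = (p₁ − p₀)/p₁ = 0.11947 / 0.23282 ≈ 0.5132
  upper = min{1, (1 − p₀)/p₁} = 0.88666 / 0.23282 ≈ 3.8084 → capped at 1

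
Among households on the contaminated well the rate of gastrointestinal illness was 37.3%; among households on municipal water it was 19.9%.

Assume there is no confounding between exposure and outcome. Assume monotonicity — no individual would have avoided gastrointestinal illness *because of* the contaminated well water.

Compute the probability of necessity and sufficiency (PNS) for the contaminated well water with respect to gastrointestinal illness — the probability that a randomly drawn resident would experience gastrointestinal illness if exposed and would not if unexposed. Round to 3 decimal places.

p₁ = 0.373, p₀ = 0.199.
Under exogeneity and monotonicity, PNS = p₁ − p₀.
PNS = 0.373 − 0.199 = 0.174

PNS ≈ 0.174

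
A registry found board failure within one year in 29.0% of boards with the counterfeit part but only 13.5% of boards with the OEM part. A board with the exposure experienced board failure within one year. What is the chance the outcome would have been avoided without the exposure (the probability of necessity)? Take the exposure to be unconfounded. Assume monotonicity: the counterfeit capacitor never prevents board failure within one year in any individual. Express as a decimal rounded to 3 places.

p₁ = 0.29, p₀ = 0.135.
Under exogeneity and monotonicity, PN = (p₁ − p₀) / p₁.
PN = (0.29 − 0.135) / 0.29 = 0.155 / 0.29 ≈ 0.5345

PN ≈ 0.534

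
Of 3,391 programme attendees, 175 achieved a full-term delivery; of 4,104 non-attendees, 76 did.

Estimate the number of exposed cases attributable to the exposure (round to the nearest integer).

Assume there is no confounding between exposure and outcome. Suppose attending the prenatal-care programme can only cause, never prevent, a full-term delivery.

p₁ = P(outcome | exposed) = 175/3391 = 0.051607
p₀ = P(outcome | unexposed) = 76/4104 = 0.018519
PN = (p₁ − p₀)/p₁ = (0.051607 − 0.018519) / 0.051607 ≈ 0.64116.
Attributable cases ≈ PN × (exposed cases) = 0.64116 × 175 ≈ 112.20.

about 112 cases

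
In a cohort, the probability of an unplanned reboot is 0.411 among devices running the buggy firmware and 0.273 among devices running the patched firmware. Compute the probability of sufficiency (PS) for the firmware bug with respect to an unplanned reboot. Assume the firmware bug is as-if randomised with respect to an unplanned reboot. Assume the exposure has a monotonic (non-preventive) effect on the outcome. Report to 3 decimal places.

Let p₁ = 0.411, p₀ = 0.273.
Under exogeneity and monotonicity, PS = (p₁ − p₀) / (1 − p₀).
PS = (0.411 − 0.273) / (1 − 0.273) = 0.138 / 0.727 ≈ 0.1898

PS ≈ 0.190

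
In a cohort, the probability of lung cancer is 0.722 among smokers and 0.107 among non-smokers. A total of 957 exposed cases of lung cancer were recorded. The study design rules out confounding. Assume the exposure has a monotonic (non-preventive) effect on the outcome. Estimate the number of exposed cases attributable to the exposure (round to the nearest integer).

about 815 cases

Let p₁ = 0.722, p₀ = 0.107.
PN = (p₁ − p₀)/p₁ = (0.722 − 0.107) / 0.722 ≈ 0.85180.
Attributable cases ≈ PN × (exposed cases) = 0.85180 × 957 ≈ 815.17.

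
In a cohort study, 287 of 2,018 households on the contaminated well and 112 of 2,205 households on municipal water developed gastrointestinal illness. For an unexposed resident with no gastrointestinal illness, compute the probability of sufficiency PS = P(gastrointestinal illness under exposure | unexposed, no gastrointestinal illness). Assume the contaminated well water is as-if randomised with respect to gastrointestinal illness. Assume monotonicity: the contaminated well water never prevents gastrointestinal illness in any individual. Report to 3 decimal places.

PS ≈ 0.096

p₁ = P(outcome | exposed) = 287/2018 = 0.14222
p₀ = P(outcome | unexposed) = 112/2205 = 0.050794
Under exogeneity and monotonicity, PS = (p₁ − p₀) / (1 − p₀).
PS = (0.14222 − 0.050794) / (1 − 0.050794) = 0.091426 / 0.94921 ≈ 0.0963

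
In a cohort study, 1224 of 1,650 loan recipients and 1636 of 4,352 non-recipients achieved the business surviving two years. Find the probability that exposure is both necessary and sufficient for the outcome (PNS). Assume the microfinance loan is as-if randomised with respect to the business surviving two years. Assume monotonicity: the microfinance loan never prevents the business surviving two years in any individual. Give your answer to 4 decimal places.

PNS ≈ 0.3659

p₁ = P(outcome | exposed) = 1224/1650 = 0.74182
p₀ = P(outcome | unexposed) = 1636/4352 = 0.37592
Under exogeneity and monotonicity, PNS = p₁ − p₀.
PNS = 0.74182 − 0.37592 = 0.3659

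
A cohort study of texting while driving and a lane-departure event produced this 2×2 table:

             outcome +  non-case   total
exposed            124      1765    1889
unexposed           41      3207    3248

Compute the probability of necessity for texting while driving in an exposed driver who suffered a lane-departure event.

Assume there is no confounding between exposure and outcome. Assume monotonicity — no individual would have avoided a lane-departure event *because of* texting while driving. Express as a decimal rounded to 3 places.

p₁ = P(outcome | exposed) = 124/1889 = 0.065643
p₀ = P(outcome | unexposed) = 41/3248 = 0.012623
Under exogeneity and monotonicity, PN = (p₁ − p₀)/p₁.
PN = (0.065643 − 0.012623) / 0.065643 ≈ 0.8077

PN ≈ 0.808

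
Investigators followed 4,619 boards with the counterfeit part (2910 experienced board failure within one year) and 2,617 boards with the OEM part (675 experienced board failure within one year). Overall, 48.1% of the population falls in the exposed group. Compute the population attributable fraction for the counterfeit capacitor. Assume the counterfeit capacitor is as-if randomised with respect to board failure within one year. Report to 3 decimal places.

PAF ≈ 0.410

p₁ = P(outcome | exposed) = 2910/4619 = 0.63001
p₀ = P(outcome | unexposed) = 675/2617 = 0.25793
Overall risk P(Y=1) = π·p₁ + (1−π)·p₀ = 0.481×0.63001 + 0.519×0.25793 = 0.4369.
Under exogeneity, PAF = [P(Y=1) − p₀] / P(Y=1).
PAF = (0.4369 − 0.25793) / 0.4369 ≈ 0.4096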